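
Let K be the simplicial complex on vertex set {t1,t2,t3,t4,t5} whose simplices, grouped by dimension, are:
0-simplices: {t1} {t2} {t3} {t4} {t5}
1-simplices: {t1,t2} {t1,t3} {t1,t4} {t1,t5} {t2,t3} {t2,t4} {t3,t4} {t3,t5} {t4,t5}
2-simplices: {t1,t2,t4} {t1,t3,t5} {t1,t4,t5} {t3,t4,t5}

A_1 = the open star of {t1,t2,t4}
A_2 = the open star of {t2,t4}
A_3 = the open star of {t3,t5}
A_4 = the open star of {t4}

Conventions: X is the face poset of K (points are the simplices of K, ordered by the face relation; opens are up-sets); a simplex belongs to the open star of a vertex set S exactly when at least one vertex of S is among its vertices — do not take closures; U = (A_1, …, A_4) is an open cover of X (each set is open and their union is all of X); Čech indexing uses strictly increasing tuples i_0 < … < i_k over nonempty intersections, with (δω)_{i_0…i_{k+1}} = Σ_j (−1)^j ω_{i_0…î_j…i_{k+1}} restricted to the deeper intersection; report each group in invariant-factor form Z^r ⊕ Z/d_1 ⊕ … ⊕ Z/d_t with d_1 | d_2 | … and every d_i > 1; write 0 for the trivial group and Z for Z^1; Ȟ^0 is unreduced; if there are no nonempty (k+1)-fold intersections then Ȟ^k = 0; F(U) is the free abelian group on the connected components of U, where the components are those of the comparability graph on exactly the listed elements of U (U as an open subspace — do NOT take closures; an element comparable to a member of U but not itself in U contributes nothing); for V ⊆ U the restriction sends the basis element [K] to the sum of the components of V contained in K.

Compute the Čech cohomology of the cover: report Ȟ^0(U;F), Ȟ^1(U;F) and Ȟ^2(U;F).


nonempty overlaps:
  A1={{t1},{t2},{t4},{t1,t2},{t1,t3},{t1,t4},{t1,t5},{t2,t3},{t2,t4},{t3,t4},{t4,t5},{t1,t2,t4},{t1,t3,t5},{t1,t4,t5},{t3,t4,t5}} A2={{t2},{t4},{t1,t2},{t1,t4},{t2,t3},{t2,t4},{t3,t4},{t4,t5},{t1,t2,t4},{t1,t4,t5},{t3,t4,t5}} A3={{t3},{t5},{t1,t3},{t1,t5},{t2,t3},{t3,t4},{t3,t5},{t4,t5},{t1,t3,t5},{t1,t4,t5},{t3,t4,t5}} A4={{t4},{t1,t4},{t2,t4},{t3,t4},{t4,t5},{t1,t2,t4},{t1,t4,t5},{t3,t4,t5}}
  A12={{t2},{t4},{t1,t2},{t1,t4},{t2,t3},{t2,t4},{t3,t4},{t4,t5},{t1,t2,t4},{t1,t4,t5},{t3,t4,t5}} A13={{t1,t3},{t1,t5},{t2,t3},{t3,t4},{t4,t5},{t1,t3,t5},{t1,t4,t5},{t3,t4,t5}} A14={{t4},{t1,t4},{t2,t4},{t3,t4},{t4,t5},{t1,t2,t4},{t1,t4,t5},{t3,t4,t5}} A23={{t2,t3},{t3,t4},{t4,t5},{t1,t4,t5},{t3,t4,t5}} A24={{t4},{t1,t4},{t2,t4},{t3,t4},{t4,t5},{t1,t2,t4},{t1,t4,t5},{t3,t4,t5}} A34={{t3,t4},{t4,t5},{t1,t4,t5},{t3,t4,t5}}
  A123={{t2,t3},{t3,t4},{t4,t5},{t1,t4,t5},{t3,t4,t5}} A124={{t4},{t1,t4},{t2,t4},{t3,t4},{t4,t5},{t1,t2,t4},{t1,t4,t5},{t3,t4,t5}} A134={{t3,t4},{t4,t5},{t1,t4,t5},{t3,t4,t5}} A234={{t3,t4},{t4,t5},{t1,t4,t5},{t3,t4,t5}}
  A1234={{t3,t4},{t4,t5},{t1,t4,t5},{t3,t4,t5}}
components per intersection:
  A1: {{t1},{t2},{t4},{t1,t2},{t1,t3},{t1,t4},{t1,t5},{t2,t3},{t2,t4},{t3,t4},{t4,t5},{t1,t2,t4},{t1,t3,t5},{t1,t4,t5},{t3,t4,t5}}
  A2: {{t2},{t4},{t1,t2},{t1,t4},{t2,t3},{t2,t4},{t3,t4},{t4,t5},{t1,t2,t4},{t1,t4,t5},{t3,t4,t5}}
  A3: {{t3},{t5},{t1,t3},{t1,t5},{t2,t3},{t3,t4},{t3,t5},{t4,t5},{t1,t3,t5},{t1,t4,t5},{t3,t4,t5}}
  A4: {{t4},{t1,t4},{t2,t4},{t3,t4},{t4,t5},{t1,t2,t4},{t1,t4,t5},{t3,t4,t5}}
  A12: {{t2},{t4},{t1,t2},{t1,t4},{t2,t3},{t2,t4},{t3,t4},{t4,t5},{t1,t2,t4},{t1,t4,t5},{t3,t4,t5}}
  A13: {{t1,t3},{t1,t5},{t3,t4},{t4,t5},{t1,t3,t5},{t1,t4,t5},{t3,t4,t5}} {{t2,t3}}
  A14: {{t4},{t1,t4},{t2,t4},{t3,t4},{t4,t5},{t1,t2,t4},{t1,t4,t5},{t3,t4,t5}}
  A23: {{t2,t3}} {{t3,t4},{t4,t5},{t1,t4,t5},{t3,t4,t5}}
  A24: {{t4},{t1,t4},{t2,t4},{t3,t4},{t4,t5},{t1,t2,t4},{t1,t4,t5},{t3,t4,t5}}
  A34: {{t3,t4},{t4,t5},{t1,t4,t5},{t3,t4,t5}}
  A123: {{t2,t3}} {{t3,t4},{t4,t5},{t1,t4,t5},{t3,t4,t5}}
  A124: {{t4},{t1,t4},{t2,t4},{t3,t4},{t4,t5},{t1,t2,t4},{t1,t4,t5},{t3,t4,t5}}
  A134: {{t3,t4},{t4,t5},{t1,t4,t5},{t3,t4,t5}}
  A234: {{t3,t4},{t4,t5},{t1,t4,t5},{t3,t4,t5}}
  A1234: {{t3,t4},{t4,t5},{t1,t4,t5},{t3,t4,t5}}
C dims 4,8,5,1; δ0: rk 3, SNF 1^3; δ1: rk 4, SNF 1^4; δ2: rk 1, SNF 1^1
degree 0: 4−3−0 = 1 → Ȟ^0 ≅ Z
degree 1: 8−4−3 = 1 → Ȟ^1 ≅ Z
degree 2: 5−1−4 = 0 → Ȟ^2 ≅ 0

Ȟ^0(U;F) ≅ Z,  Ȟ^1(U;F) ≅ Z,  Ȟ^2(U;F) ≅ 0


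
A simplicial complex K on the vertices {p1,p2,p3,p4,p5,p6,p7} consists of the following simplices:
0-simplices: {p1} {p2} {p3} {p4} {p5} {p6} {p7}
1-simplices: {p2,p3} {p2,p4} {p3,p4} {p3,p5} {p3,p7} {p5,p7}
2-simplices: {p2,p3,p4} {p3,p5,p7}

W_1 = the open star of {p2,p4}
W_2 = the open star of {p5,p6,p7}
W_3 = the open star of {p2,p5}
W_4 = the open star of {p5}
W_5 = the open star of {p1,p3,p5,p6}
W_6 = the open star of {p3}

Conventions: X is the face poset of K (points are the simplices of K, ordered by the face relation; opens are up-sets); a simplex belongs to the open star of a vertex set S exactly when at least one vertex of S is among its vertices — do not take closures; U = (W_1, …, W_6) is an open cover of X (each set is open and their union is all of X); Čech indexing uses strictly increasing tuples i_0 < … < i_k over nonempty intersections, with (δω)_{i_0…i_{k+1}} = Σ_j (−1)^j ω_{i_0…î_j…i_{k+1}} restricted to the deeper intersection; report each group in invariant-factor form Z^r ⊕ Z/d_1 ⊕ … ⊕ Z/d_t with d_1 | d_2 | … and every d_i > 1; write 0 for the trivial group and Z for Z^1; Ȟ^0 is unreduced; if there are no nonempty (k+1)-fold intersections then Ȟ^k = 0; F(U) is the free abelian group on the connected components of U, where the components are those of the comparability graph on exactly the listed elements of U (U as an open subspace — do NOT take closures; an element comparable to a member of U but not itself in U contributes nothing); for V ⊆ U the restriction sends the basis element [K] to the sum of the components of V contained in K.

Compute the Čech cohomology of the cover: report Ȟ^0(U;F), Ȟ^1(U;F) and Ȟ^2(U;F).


cover nerve:
  W1={{p2},{p4},{p2,p3},{p2,p4},{p3,p4},{p2,p3,p4}} W2={{p5},{p6},{p7},{p3,p5},{p3,p7},{p5,p7},{p3,p5,p7}} W3={{p2},{p5},{p2,p3},{p2,p4},{p3,p5},{p5,p7},{p2,p3,p4},{p3,p5,p7}} W4={{p5},{p3,p5},{p5,p7},{p3,p5,p7}} W5={{p1},{p3},{p5},{p6},{p2,p3},{p3,p4},{p3,p5},{p3,p7},{p5,p7},{p2,p3,p4},{p3,p5,p7}} W6={{p3},{p2,p3},{p3,p4},{p3,p5},{p3,p7},{p2,p3,p4},{p3,p5,p7}}
  W13={{p2},{p2,p3},{p2,p4},{p2,p3,p4}} W15={{p2,p3},{p3,p4},{p2,p3,p4}} W16={{p2,p3},{p3,p4},{p2,p3,p4}} W23={{p5},{p3,p5},{p5,p7},{p3,p5,p7}} W24={{p5},{p3,p5},{p5,p7},{p3,p5,p7}} W25={{p5},{p6},{p3,p5},{p3,p7},{p5,p7},{p3,p5,p7}} W26={{p3,p5},{p3,p7},{p3,p5,p7}} W34={{p5},{p3,p5},{p5,p7},{p3,p5,p7}} W35={{p5},{p2,p3},{p3,p5},{p5,p7},{p2,p3,p4},{p3,p5,p7}} W36={{p2,p3},{p3,p5},{p2,p3,p4},{p3,p5,p7}} W45={{p5},{p3,p5},{p5,p7},{p3,p5,p7}} W46={{p3,p5},{p3,p5,p7}} W56={{p3},{p2,p3},{p3,p4},{p3,p5},{p3,p7},{p2,p3,p4},{p3,p5,p7}}
  W135={{p2,p3},{p2,p3,p4}} W136={{p2,p3},{p2,p3,p4}} W156={{p2,p3},{p3,p4},{p2,p3,p4}} W234={{p5},{p3,p5},{p5,p7},{p3,p5,p7}} W235={{p5},{p3,p5},{p5,p7},{p3,p5,p7}} W236={{p3,p5},{p3,p5,p7}} W245={{p5},{p3,p5},{p5,p7},{p3,p5,p7}} W246={{p3,p5},{p3,p5,p7}} W256={{p3,p5},{p3,p7},{p3,p5,p7}} W345={{p5},{p3,p5},{p5,p7},{p3,p5,p7}} W346={{p3,p5},{p3,p5,p7}} W356={{p2,p3},{p3,p5},{p2,p3,p4},{p3,p5,p7}} W456={{p3,p5},{p3,p5,p7}}
  W1356={{p2,p3},{p2,p3,p4}} W2345={{p5},{p3,p5},{p5,p7},{p3,p5,p7}} W2346={{p3,p5},{p3,p5,p7}} W2356={{p3,p5},{p3,p5,p7}} W2456={{p3,p5},{p3,p5,p7}} W3456={{p3,p5},{p3,p5,p7}}
  W23456={{p3,p5},{p3,p5,p7}}
components per intersection:
  W1: {{p2},{p4},{p2,p3},{p2,p4},{p3,p4},{p2,p3,p4}}
  W2: {{p5},{p7},{p3,p5},{p3,p7},{p5,p7},{p3,p5,p7}} {{p6}}
  W3: {{p2},{p2,p3},{p2,p4},{p2,p3,p4}} {{p5},{p3,p5},{p5,p7},{p3,p5,p7}}
  W4: {{p5},{p3,p5},{p5,p7},{p3,p5,p7}}
  W5: {{p1}} {{p3},{p5},{p2,p3},{p3,p4},{p3,p5},{p3,p7},{p5,p7},{p2,p3,p4},{p3,p5,p7}} {{p6}}
  W6: {{p3},{p2,p3},{p3,p4},{p3,p5},{p3,p7},{p2,p3,p4},{p3,p5,p7}}
  W13: {{p2},{p2,p3},{p2,p4},{p2,p3,p4}}
  W15: {{p2,p3},{p3,p4},{p2,p3,p4}}
  W16: {{p2,p3},{p3,p4},{p2,p3,p4}}
  W23: {{p5},{p3,p5},{p5,p7},{p3,p5,p7}}
  W24: {{p5},{p3,p5},{p5,p7},{p3,p5,p7}}
  W25: {{p5},{p3,p5},{p3,p7},{p5,p7},{p3,p5,p7}} {{p6}}
  W26: {{p3,p5},{p3,p7},{p3,p5,p7}}
  W34: {{p5},{p3,p5},{p5,p7},{p3,p5,p7}}
  W35: {{p5},{p3,p5},{p5,p7},{p3,p5,p7}} {{p2,p3},{p2,p3,p4}}
  W36: {{p2,p3},{p2,p3,p4}} {{p3,p5},{p3,p5,p7}}
  W45: {{p5},{p3,p5},{p5,p7},{p3,p5,p7}}
  W46: {{p3,p5},{p3,p5,p7}}
  W56: {{p3},{p2,p3},{p3,p4},{p3,p5},{p3,p7},{p2,p3,p4},{p3,p5,p7}}
  W135: {{p2,p3},{p2,p3,p4}}
  W136: {{p2,p3},{p2,p3,p4}}
  W156: {{p2,p3},{p3,p4},{p2,p3,p4}}
  W234: {{p5},{p3,p5},{p5,p7},{p3,p5,p7}}
  W235: {{p5},{p3,p5},{p5,p7},{p3,p5,p7}}
  W236: {{p3,p5},{p3,p5,p7}}
  W245: {{p5},{p3,p5},{p5,p7},{p3,p5,p7}}
  W246: {{p3,p5},{p3,p5,p7}}
  W256: {{p3,p5},{p3,p7},{p3,p5,p7}}
  W345: {{p5},{p3,p5},{p5,p7},{p3,p5,p7}}
  W346: {{p3,p5},{p3,p5,p7}}
  W356: {{p2,p3},{p2,p3,p4}} {{p3,p5},{p3,p5,p7}}
  W456: {{p3,p5},{p3,p5,p7}}
  W1356: {{p2,p3},{p2,p3,p4}}
  W2345: {{p5},{p3,p5},{p5,p7},{p3,p5,p7}}
  W2346: {{p3,p5},{p3,p5,p7}}
  W2356: {{p3,p5},{p3,p5,p7}}
  W2456: {{p3,p5},{p3,p5,p7}}
  W3456: {{p3,p5},{p3,p5,p7}}
  W23456: {{p3,p5},{p3,p5,p7}}
C dims 10,16,14,6; δ0: rk 7, SNF 1^7; δ1: rk 9, SNF 1^9; δ2: rk 5, SNF 1^5
Ȟ^0: (10−7)−0=3 ⇒ Z^3
Ȟ^1: (16−9)−7=0 ⇒ 0
Ȟ^2: (14−5)−9=0 ⇒ 0

Ȟ^0(U;F) ≅ Z^3, Ȟ^1(U;F) ≅ 0, Ȟ^2(U;F) ≅ 0


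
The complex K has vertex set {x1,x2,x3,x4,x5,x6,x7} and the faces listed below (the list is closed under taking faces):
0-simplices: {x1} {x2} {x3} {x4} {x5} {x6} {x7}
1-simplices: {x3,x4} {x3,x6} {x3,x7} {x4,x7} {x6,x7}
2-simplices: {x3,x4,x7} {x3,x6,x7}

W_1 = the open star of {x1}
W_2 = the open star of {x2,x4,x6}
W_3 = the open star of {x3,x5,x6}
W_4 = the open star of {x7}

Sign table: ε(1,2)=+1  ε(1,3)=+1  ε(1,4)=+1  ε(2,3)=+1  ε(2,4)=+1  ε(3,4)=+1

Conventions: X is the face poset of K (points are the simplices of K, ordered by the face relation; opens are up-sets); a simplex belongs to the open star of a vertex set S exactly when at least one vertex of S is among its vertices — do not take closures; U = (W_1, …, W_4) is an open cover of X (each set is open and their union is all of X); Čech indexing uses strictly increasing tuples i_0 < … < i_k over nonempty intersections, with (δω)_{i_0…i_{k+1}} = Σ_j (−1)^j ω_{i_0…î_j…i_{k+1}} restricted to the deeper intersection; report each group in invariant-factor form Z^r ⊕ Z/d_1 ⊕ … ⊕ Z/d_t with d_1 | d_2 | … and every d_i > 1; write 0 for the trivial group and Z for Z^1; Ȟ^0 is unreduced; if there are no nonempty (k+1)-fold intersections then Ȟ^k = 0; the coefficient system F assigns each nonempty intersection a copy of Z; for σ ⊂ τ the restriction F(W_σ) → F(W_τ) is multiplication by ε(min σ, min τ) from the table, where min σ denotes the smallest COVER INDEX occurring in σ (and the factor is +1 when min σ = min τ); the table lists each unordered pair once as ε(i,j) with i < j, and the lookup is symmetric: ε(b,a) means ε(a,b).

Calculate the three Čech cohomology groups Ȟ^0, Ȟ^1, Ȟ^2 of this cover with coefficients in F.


Ȟ^0(U;F) ≅ Z^2, Ȟ^1(U;F) ≅ 0 and Ȟ^2(U;F) ≅ 0

intersection data:
  W1={{x1}} W2={{x2},{x4},{x6},{x3,x4},{x3,x6},{x4,x7},{x6,x7},{x3,x4,x7},{x3,x6,x7}} W3={{x3},{x5},{x6},{x3,x4},{x3,x6},{x3,x7},{x6,x7},{x3,x4,x7},{x3,x6,x7}} W4={{x7},{x3,x7},{x4,x7},{x6,x7},{x3,x4,x7},{x3,x6,x7}}
  W23={{x6},{x3,x4},{x3,x6},{x6,x7},{x3,x4,x7},{x3,x6,x7}} W24={{x4,x7},{x6,x7},{x3,x4,x7},{x3,x6,x7}} W34={{x3,x7},{x6,x7},{x3,x4,x7},{x3,x6,x7}}
  W234={{x6,x7},{x3,x4,x7},{x3,x6,x7}}
C dims 4,3,1; δ0: rk 2, SNF 1^2; δ1: rk 1, SNF 1^1
Ȟ^0 = (4 − 2) − 0 = 2, so Ȟ^0 ≅ Z^2
Ȟ^1 = (3 − 1) − 2 = 0, so Ȟ^1 ≅ 0
Ȟ^2 = (1 − 0) − 1 = 0, so Ȟ^2 ≅ 0


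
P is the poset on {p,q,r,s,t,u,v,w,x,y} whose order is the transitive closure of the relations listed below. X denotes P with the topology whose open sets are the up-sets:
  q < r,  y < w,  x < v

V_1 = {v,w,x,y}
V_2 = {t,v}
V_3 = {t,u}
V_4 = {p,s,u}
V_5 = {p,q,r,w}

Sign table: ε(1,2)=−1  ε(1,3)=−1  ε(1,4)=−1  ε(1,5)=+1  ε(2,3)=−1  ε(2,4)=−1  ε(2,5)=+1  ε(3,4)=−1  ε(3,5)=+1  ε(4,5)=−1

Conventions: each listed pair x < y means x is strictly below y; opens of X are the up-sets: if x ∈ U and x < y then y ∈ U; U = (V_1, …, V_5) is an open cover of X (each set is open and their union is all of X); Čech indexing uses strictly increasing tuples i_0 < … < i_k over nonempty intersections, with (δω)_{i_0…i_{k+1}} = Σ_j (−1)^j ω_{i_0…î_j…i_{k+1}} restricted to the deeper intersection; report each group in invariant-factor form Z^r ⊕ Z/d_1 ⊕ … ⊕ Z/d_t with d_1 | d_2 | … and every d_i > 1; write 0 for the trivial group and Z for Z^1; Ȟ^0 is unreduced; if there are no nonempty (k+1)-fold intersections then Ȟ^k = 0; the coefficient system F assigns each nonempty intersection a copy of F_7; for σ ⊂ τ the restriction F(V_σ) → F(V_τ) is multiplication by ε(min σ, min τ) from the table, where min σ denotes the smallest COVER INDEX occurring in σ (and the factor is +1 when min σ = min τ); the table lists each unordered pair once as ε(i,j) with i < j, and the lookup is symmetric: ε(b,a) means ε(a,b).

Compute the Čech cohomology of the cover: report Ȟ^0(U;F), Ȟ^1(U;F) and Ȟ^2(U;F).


nerve of the cover:
  V12={v} V15={w} V23={t} V34={u} V45={p}
C dims 5,5; δ0: rk_F7 4
Ȟ^0 = (5 − 4) − 0 = 1, so Ȟ^0 ≅ Z/7
Ȟ^1 = (5 − 0) − 4 = 1, so Ȟ^1 ≅ Z/7
Ȟ^2 = (0 − 0) − 0 = 0, so Ȟ^2 ≅ 0

Ȟ^0 ≅ Z/7,  Ȟ^1 ≅ Z/7,  Ȟ^2 ≅ 0


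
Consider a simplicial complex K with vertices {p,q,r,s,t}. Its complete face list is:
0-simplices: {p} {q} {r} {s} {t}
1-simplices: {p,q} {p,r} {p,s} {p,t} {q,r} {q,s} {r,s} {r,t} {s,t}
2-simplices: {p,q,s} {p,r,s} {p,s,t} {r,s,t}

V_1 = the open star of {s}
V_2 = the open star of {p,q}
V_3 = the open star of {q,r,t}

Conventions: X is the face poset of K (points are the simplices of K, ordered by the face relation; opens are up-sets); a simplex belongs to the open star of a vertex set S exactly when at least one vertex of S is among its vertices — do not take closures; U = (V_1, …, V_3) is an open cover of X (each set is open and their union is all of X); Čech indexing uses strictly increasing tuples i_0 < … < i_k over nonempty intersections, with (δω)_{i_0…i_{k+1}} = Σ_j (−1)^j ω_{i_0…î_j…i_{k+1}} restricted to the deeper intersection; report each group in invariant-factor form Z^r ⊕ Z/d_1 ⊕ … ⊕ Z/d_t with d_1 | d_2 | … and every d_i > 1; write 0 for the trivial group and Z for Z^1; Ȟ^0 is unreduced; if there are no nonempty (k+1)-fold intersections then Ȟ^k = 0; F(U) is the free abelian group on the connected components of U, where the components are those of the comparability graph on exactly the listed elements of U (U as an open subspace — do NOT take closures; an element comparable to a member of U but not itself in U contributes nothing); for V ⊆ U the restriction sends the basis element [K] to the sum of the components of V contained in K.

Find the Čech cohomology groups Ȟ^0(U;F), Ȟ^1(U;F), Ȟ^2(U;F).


Ȟ^0 ≅ Z; Ȟ^1 ≅ Z; Ȟ^2 ≅ 0

intersection data:
  V1={{s},{p,s},{q,s},{r,s},{s,t},{p,q,s},{p,r,s},{p,s,t},{r,s,t}} V2={{p},{q},{p,q},{p,r},{p,s},{p,t},{q,r},{q,s},{p,q,s},{p,r,s},{p,s,t}} V3={{q},{r},{t},{p,q},{p,r},{p,t},{q,r},{q,s},{r,s},{r,t},{s,t},{p,q,s},{p,r,s},{p,s,t},{r,s,t}}
  V12={{p,s},{q,s},{p,q,s},{p,r,s},{p,s,t}} V13={{q,s},{r,s},{s,t},{p,q,s},{p,r,s},{p,s,t},{r,s,t}} V23={{q},{p,q},{p,r},{p,t},{q,r},{q,s},{p,q,s},{p,r,s},{p,s,t}}
  V123={{q,s},{p,q,s},{p,r,s},{p,s,t}}
components per intersection:
  V1: {{s},{p,s},{q,s},{r,s},{s,t},{p,q,s},{p,r,s},{p,s,t},{r,s,t}}
  V2: {{p},{q},{p,q},{p,r},{p,s},{p,t},{q,r},{q,s},{p,q,s},{p,r,s},{p,s,t}}
  V3: {{q},{r},{t},{p,q},{p,r},{p,t},{q,r},{q,s},{r,s},{r,t},{s,t},{p,q,s},{p,r,s},{p,s,t},{r,s,t}}
  V12: {{p,s},{q,s},{p,q,s},{p,r,s},{p,s,t}}
  V13: {{q,s},{p,q,s}} {{r,s},{s,t},{p,r,s},{p,s,t},{r,s,t}}
  V23: {{q},{p,q},{q,r},{q,s},{p,q,s}} {{p,r},{p,r,s}} {{p,t},{p,s,t}}
  V123: {{q,s},{p,q,s}} {{p,r,s}} {{p,s,t}}
C dims 3,6,3; δ0: rk 2, SNF 1^2; δ1: rk 3, SNF 1^3
Ȟ^0 = (3 − 2) − 0 = 1, so Ȟ^0 ≅ Z
Ȟ^1 = (6 − 3) − 2 = 1, so Ȟ^1 ≅ Z
Ȟ^2 = (3 − 0) − 3 = 0, so Ȟ^2 ≅ 0


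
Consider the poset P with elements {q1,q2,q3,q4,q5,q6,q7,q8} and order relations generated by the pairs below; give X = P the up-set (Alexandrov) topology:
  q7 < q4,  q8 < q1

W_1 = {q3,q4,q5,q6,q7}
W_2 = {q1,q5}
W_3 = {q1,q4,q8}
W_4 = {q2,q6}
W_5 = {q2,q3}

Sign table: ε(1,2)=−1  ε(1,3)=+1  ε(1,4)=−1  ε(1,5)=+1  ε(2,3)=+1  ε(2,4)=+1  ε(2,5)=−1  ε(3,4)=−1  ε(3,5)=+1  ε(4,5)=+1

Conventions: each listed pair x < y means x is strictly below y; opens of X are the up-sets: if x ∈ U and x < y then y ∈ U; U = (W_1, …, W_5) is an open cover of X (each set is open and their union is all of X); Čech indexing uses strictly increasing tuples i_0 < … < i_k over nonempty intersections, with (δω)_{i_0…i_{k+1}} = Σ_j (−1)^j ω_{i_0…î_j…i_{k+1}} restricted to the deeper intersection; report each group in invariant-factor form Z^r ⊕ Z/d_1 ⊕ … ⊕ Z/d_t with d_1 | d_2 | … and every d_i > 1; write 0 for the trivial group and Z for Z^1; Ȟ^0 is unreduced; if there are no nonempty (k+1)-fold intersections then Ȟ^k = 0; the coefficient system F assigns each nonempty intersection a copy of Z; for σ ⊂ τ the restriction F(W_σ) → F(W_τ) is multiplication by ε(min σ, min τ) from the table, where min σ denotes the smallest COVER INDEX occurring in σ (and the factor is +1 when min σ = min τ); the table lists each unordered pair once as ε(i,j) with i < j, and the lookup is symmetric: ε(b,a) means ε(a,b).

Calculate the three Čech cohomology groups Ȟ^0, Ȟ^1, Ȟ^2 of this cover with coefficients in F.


Ȟ^0 ≅ 0, Ȟ^1 ≅ Z ⊕ Z/2, Ȟ^2 ≅ 0

intersection data:
  W12={q5} W13={q4} W14={q6} W15={q3} W23={q1} W45={q2}
C dims 5,6; δ0: rk 5, SNF 1^4·2
Ȟ^0 = (5 − 5) − 0 = 0, so Ȟ^0 ≅ 0
Ȟ^1 = (6 − 0) − 5 = 1 plus torsion [2], so Ȟ^1 ≅ Z ⊕ Z/2
Ȟ^2 = (0 − 0) − 0 = 0, so Ȟ^2 ≅ 0


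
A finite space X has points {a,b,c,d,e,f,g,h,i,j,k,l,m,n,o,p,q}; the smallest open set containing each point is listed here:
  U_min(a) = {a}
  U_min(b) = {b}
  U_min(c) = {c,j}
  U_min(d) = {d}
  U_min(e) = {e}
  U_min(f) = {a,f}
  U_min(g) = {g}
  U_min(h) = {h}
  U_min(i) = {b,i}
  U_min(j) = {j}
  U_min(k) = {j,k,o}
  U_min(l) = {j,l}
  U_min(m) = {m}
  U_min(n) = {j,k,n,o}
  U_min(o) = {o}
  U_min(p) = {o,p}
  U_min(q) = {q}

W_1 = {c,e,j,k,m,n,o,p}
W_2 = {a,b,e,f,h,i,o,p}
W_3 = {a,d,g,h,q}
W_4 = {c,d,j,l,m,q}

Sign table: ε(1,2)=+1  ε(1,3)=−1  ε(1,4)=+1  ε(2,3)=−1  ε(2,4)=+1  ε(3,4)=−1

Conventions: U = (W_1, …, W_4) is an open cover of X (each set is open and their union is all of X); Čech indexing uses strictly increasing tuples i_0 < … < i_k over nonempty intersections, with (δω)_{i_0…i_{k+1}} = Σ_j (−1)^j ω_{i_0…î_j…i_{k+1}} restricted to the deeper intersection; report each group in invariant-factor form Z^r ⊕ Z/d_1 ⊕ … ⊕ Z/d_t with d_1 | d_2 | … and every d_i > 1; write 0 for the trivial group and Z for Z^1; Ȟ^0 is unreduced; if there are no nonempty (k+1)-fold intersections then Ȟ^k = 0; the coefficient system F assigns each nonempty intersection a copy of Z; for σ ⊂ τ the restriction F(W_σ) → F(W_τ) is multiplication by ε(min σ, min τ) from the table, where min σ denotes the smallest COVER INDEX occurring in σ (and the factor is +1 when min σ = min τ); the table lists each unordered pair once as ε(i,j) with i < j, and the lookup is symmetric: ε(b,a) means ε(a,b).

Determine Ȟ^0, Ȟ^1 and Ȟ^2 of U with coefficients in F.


nerve simplices:
  W12={e,o,p} W14={c,j,m} W23={a,h} W34={d,q}
C dims 4,4; δ0: rk 3, SNF 1^3
degree 0: 4−3−0 = 1 → Ȟ^0 ≅ Z
degree 1: 4−0−3 = 1 → Ȟ^1 ≅ Z
degree 2: 0−0−0 = 0 → Ȟ^2 ≅ 0

Ȟ^0(U;F) ≅ Z, Ȟ^1(U;F) ≅ Z and Ȟ^2(U;F) ≅ 0


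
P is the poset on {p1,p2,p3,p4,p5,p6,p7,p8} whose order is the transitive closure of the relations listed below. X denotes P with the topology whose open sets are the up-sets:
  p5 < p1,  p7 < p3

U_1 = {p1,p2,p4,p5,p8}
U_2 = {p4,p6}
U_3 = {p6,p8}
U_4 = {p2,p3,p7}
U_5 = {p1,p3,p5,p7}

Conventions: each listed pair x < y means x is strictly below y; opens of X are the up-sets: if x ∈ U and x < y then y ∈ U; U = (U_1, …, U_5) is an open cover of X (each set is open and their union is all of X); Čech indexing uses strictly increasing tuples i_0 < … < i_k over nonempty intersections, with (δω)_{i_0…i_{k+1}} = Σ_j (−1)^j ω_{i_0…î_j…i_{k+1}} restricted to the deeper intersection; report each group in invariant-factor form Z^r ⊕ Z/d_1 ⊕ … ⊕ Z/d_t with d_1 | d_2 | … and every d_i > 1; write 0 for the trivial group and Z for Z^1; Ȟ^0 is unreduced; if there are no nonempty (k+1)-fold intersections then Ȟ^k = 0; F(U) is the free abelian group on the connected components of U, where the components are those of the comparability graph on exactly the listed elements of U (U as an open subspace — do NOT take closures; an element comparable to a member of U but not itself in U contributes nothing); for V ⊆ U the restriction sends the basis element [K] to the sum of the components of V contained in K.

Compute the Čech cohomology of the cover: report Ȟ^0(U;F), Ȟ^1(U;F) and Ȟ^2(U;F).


intersection data:
  U12={p4} U13={p8} U14={p2} U15={p1,p5} U23={p6} U45={p3,p7}
components per intersection:
  U1: {p1,p5} {p2} {p4} {p8}
  U2: {p4} {p6}
  U3: {p6} {p8}
  U4: {p2} {p3,p7}
  U5: {p1,p5} {p3,p7}
  U12: {p4}
  U13: {p8}
  U14: {p2}
  U15: {p1,p5}
  U23: {p6}
  U45: {p3,p7}
C dims 12,6; δ0: rk 6, SNF 1^6
Ȟ^0 = (12 − 6) − 0 = 6, so Ȟ^0 ≅ Z^6
Ȟ^1 = (6 − 0) − 6 = 0, so Ȟ^1 ≅ 0
Ȟ^2 = (0 − 0) − 0 = 0, so Ȟ^2 ≅ 0

Ȟ^0 = Z^6,  Ȟ^1 = 0,  Ȟ^2 = 0


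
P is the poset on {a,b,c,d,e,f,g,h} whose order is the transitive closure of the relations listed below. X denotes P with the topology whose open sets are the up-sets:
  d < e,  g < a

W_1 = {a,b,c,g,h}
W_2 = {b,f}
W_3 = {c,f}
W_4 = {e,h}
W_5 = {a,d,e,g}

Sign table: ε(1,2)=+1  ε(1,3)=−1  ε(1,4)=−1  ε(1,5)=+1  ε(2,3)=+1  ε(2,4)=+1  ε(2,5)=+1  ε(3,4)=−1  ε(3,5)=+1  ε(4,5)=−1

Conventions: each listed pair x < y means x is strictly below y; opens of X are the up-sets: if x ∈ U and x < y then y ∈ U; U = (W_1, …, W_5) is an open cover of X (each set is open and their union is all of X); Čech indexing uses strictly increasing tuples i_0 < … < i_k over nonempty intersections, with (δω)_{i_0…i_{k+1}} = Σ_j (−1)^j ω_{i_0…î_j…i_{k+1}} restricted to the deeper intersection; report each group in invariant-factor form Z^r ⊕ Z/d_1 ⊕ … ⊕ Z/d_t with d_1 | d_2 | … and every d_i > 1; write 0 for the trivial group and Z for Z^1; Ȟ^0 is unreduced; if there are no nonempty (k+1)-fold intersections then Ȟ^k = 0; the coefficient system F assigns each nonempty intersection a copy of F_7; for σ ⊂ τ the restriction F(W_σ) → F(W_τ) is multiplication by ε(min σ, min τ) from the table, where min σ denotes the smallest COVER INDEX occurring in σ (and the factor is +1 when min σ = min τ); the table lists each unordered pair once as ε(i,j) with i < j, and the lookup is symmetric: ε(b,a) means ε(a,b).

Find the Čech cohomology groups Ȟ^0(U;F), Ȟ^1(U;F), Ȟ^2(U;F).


Ȟ^0 = 0; Ȟ^1 = Z/7; Ȟ^2 = 0

intersection data:
  W12={b} W13={c} W14={h} W15={a,g} W23={f} W45={e}
C dims 5,6; δ0: rk_F7 5
Ȟ^0 = (5 − 5) − 0 = 0, so Ȟ^0 ≅ 0
Ȟ^1 = (6 − 0) − 5 = 1, so Ȟ^1 ≅ Z/7
Ȟ^2 = (0 − 0) − 0 = 0, so Ȟ^2 ≅ 0


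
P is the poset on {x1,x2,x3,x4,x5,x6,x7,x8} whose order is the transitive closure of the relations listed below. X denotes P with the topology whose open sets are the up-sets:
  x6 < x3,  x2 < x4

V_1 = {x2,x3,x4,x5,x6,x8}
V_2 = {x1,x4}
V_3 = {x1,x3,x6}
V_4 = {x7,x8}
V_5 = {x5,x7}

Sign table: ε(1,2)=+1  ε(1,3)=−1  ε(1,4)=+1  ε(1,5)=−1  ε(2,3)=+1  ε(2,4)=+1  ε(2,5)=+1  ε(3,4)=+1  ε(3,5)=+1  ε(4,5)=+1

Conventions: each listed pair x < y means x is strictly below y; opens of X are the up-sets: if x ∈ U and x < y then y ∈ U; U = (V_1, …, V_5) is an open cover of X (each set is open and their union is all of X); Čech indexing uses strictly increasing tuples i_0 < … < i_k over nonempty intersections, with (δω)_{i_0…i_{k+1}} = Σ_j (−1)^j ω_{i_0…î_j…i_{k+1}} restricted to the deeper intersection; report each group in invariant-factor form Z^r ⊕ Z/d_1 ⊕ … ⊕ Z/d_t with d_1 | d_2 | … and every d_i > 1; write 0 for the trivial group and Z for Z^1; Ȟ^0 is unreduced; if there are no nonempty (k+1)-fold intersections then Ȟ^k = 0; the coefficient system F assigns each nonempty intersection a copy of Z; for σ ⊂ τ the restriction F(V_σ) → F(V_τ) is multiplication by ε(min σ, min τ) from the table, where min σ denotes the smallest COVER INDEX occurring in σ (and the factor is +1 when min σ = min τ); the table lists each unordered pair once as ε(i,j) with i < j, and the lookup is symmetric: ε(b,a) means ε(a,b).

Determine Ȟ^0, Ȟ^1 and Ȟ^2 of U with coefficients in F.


intersection data:
  V12={x4} V13={x3,x6} V14={x8} V15={x5} V23={x1} V45={x7}
C dims 5,6; δ0: rk 5, SNF 1^4·2
Ȟ^0 = (5 − 5) − 0 = 0, so Ȟ^0 ≅ 0
Ȟ^1 = (6 − 0) − 5 = 1 plus torsion [2], so Ȟ^1 ≅ Z ⊕ Z/2
Ȟ^2 = (0 − 0) − 0 = 0, so Ȟ^2 ≅ 0

Ȟ^0 ≅ 0,  Ȟ^1 ≅ Z ⊕ Z/2,  Ȟ^2 ≅ 0


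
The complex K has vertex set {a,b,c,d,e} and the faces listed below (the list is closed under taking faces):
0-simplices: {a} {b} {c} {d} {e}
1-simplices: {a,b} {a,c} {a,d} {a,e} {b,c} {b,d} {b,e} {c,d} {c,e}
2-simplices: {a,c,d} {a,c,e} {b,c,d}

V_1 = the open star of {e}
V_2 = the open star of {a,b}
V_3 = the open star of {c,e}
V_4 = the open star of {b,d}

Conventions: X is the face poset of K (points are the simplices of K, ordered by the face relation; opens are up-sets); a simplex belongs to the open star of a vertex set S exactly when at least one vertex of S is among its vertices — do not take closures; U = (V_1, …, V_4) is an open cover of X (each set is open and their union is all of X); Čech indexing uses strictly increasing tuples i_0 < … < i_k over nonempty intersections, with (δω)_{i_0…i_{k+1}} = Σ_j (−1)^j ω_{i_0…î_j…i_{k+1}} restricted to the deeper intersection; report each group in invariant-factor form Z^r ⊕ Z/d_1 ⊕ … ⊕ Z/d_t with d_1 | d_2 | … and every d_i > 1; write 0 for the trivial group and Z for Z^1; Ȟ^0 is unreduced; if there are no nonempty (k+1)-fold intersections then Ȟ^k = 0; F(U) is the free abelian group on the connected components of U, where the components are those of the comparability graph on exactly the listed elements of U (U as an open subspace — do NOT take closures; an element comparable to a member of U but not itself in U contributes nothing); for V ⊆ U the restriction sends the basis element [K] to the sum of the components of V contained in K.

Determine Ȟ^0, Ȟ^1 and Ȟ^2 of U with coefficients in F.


nonempty overlaps:
  V1={{e},{a,e},{b,e},{c,e},{a,c,e}} V2={{a},{b},{a,b},{a,c},{a,d},{a,e},{b,c},{b,d},{b,e},{a,c,d},{a,c,e},{b,c,d}} V3={{c},{e},{a,c},{a,e},{b,c},{b,e},{c,d},{c,e},{a,c,d},{a,c,e},{b,c,d}} V4={{b},{d},{a,b},{a,d},{b,c},{b,d},{b,e},{c,d},{a,c,d},{b,c,d}}
  V12={{a,e},{b,e},{a,c,e}} V13={{e},{a,e},{b,e},{c,e},{a,c,e}} V14={{b,e}} V23={{a,c},{a,e},{b,c},{b,e},{a,c,d},{a,c,e},{b,c,d}} V24={{b},{a,b},{a,d},{b,c},{b,d},{b,e},{a,c,d},{b,c,d}} V34={{b,c},{b,e},{c,d},{a,c,d},{b,c,d}}
  V123={{a,e},{b,e},{a,c,e}} V124={{b,e}} V134={{b,e}} V234={{b,c},{b,e},{a,c,d},{b,c,d}}
  V1234={{b,e}}
components per intersection:
  V1: {{e},{a,e},{b,e},{c,e},{a,c,e}}
  V2: {{a},{b},{a,b},{a,c},{a,d},{a,e},{b,c},{b,d},{b,e},{a,c,d},{a,c,e},{b,c,d}}
  V3: {{c},{e},{a,c},{a,e},{b,c},{b,e},{c,d},{c,e},{a,c,d},{a,c,e},{b,c,d}}
  V4: {{b},{d},{a,b},{a,d},{b,c},{b,d},{b,e},{c,d},{a,c,d},{b,c,d}}
  V12: {{a,e},{a,c,e}} {{b,e}}
  V13: {{e},{a,e},{b,e},{c,e},{a,c,e}}
  V14: {{b,e}}
  V23: {{a,c},{a,e},{a,c,d},{a,c,e}} {{b,c},{b,c,d}} {{b,e}}
  V24: {{b},{a,b},{b,c},{b,d},{b,e},{b,c,d}} {{a,d},{a,c,d}}
  V34: {{b,c},{c,d},{a,c,d},{b,c,d}} {{b,e}}
  V123: {{a,e},{a,c,e}} {{b,e}}
  V124: {{b,e}}
  V134: {{b,e}}
  V234: {{b,c},{b,c,d}} {{b,e}} {{a,c,d}}
  V1234: {{b,e}}
C dims 4,11,7,1; δ0: rk 3, SNF 1^3; δ1: rk 6, SNF 1^6; δ2: rk 1, SNF 1^1
degree 0: 4−3−0 = 1 → Ȟ^0 ≅ Z
degree 1: 11−6−3 = 2 → Ȟ^1 ≅ Z^2
degree 2: 7−1−6 = 0 → Ȟ^2 ≅ 0

Ȟ^0(U;F) ≅ Z; Ȟ^1(U;F) ≅ Z^2; Ȟ^2(U;F) ≅ 0


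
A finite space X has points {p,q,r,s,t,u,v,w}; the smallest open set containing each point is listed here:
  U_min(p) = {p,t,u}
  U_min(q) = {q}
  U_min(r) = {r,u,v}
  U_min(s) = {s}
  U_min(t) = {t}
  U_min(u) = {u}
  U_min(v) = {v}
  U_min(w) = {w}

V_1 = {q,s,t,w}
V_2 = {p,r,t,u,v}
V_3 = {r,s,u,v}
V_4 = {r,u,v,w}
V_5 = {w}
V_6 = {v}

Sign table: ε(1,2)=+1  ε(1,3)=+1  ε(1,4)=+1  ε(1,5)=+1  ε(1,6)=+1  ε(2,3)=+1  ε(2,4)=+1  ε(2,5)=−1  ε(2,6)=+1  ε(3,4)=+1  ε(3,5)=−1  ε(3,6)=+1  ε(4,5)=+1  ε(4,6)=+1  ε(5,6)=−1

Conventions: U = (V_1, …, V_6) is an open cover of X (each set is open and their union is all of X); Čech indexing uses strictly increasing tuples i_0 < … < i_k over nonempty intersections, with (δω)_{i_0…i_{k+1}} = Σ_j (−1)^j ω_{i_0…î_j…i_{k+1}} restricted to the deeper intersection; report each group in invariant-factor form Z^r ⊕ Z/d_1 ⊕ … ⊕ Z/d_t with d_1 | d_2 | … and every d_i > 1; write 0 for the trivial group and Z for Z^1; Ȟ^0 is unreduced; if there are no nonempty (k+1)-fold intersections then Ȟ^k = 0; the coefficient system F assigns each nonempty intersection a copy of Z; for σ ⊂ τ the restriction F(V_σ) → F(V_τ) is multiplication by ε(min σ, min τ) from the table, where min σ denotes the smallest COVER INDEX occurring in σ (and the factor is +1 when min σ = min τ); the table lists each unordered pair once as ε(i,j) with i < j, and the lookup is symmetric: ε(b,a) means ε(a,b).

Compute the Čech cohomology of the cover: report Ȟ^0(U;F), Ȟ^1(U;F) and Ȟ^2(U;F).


Ȟ^0(U;F) ≅ Z; Ȟ^1(U;F) ≅ Z^2; Ȟ^2(U;F) ≅ 0

nonempty intersections:
  V12={t} V13={s} V14={w} V15={w} V23={r,u,v} V24={r,u,v} V26={v} V34={r,u,v} V36={v} V45={w} V46={v}
  V145={w} V234={r,u,v} V236={v} V246={v} V346={v}
  V2346={v}
C dims 6,11,5,1; δ0: rk 5, SNF 1^5; δ1: rk 4, SNF 1^4; δ2: rk 1, SNF 1^1
Ȟ^0: (6−5)−0=1 ⇒ Z
Ȟ^1: (11−4)−5=2 ⇒ Z^2
Ȟ^2: (5−1)−4=0 ⇒ 0


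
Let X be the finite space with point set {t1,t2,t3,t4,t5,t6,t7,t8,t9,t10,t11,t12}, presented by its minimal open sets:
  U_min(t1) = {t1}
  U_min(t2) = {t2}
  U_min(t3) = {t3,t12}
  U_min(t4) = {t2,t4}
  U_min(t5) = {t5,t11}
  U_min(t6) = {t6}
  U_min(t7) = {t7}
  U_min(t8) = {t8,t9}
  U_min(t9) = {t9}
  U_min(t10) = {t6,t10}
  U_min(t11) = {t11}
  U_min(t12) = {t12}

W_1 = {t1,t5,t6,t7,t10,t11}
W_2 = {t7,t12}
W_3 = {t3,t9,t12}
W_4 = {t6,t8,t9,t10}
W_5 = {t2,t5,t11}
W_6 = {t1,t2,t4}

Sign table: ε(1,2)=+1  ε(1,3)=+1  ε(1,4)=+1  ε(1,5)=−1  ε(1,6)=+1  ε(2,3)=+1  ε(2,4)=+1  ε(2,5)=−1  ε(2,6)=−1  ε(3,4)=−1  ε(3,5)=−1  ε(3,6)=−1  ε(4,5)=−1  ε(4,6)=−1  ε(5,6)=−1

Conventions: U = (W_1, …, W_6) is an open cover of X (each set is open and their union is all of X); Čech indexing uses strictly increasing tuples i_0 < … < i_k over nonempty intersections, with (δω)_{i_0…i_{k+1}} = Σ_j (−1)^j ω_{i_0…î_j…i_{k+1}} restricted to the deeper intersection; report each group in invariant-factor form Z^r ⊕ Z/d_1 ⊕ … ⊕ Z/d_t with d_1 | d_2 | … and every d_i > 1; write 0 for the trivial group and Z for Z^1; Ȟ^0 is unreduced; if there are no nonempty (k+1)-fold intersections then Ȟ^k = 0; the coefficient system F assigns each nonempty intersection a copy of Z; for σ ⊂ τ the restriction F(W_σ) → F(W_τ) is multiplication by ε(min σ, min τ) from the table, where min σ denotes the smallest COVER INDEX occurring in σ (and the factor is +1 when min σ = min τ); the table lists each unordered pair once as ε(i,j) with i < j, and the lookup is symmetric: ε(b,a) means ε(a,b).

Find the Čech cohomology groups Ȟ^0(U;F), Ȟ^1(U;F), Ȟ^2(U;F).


Ȟ^0(U;F) ≅ 0, Ȟ^1(U;F) ≅ Z ⊕ Z/2, Ȟ^2(U;F) ≅ 0

nerve simplices:
  W12={t7} W14={t6,t10} W15={t5,t11} W16={t1} W23={t12} W34={t9} W56={t2}
C dims 6,7; δ0: rk 6, SNF 1^5·2
degree 0: 6−6−0 = 0 → Ȟ^0 ≅ 0
degree 1: 7−0−6 = 1 plus torsion [2] → Ȟ^1 ≅ Z ⊕ Z/2
degree 2: 0−0−0 = 0 → Ȟ^2 ≅ 0


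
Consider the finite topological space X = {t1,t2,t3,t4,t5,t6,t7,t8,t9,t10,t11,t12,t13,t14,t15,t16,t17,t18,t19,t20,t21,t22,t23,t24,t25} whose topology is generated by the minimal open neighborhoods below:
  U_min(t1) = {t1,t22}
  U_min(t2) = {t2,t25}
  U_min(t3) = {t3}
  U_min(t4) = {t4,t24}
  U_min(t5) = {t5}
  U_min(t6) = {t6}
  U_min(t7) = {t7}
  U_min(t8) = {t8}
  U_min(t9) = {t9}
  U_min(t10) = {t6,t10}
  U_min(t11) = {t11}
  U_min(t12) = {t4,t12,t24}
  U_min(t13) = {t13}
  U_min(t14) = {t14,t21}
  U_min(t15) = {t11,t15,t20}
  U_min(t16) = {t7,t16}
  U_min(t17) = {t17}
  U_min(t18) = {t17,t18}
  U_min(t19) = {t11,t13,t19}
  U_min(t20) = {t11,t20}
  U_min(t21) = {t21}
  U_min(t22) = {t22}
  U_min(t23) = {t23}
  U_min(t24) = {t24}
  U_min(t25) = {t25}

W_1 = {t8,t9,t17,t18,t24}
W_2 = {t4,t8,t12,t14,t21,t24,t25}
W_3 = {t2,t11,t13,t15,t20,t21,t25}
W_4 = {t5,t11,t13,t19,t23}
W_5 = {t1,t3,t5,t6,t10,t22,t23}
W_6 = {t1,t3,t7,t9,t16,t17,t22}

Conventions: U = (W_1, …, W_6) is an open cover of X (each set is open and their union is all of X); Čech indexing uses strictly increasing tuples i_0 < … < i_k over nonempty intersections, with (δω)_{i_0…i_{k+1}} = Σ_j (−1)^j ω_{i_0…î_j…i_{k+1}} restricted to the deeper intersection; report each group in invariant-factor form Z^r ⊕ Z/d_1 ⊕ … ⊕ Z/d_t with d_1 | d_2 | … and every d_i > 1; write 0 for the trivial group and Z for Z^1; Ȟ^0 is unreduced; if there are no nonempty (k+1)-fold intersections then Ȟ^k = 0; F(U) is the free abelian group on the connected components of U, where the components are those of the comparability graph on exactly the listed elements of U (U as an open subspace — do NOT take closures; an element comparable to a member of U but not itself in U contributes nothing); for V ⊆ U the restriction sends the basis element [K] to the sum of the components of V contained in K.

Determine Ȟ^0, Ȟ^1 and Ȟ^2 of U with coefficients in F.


Ȟ^0 ≅ Z^13,  Ȟ^1 ≅ 0,  Ȟ^2 ≅ 0

nerve of the cover:
  W12={t8,t24} W16={t9,t17} W23={t21,t25} W34={t11,t13} W45={t5,t23} W56={t1,t3,t22}
components per intersection:
  W1: {t8} {t9} {t17,t18} {t24}
  W2: {t4,t12,t24} {t8} {t14,t21} {t25}
  W3: {t2,t25} {t11,t15,t20} {t13} {t21}
  W4: {t5} {t11,t13,t19} {t23}
  W5: {t1,t22} {t3} {t5} {t6,t10} {t23}
  W6: {t1,t22} {t3} {t7,t16} {t9} {t17}
  W12: {t8} {t24}
  W16: {t9} {t17}
  W23: {t21} {t25}
  W34: {t11} {t13}
  W45: {t5} {t23}
  W56: {t1,t22} {t3}
C dims 25,12; δ0: rk 12, SNF 1^12
Ȟ^0 = (25 − 12) − 0 = 13, so Ȟ^0 ≅ Z^13
Ȟ^1 = (12 − 0) − 12 = 0, so Ȟ^1 ≅ 0
Ȟ^2 = (0 − 0) − 0 = 0, so Ȟ^2 ≅ 0


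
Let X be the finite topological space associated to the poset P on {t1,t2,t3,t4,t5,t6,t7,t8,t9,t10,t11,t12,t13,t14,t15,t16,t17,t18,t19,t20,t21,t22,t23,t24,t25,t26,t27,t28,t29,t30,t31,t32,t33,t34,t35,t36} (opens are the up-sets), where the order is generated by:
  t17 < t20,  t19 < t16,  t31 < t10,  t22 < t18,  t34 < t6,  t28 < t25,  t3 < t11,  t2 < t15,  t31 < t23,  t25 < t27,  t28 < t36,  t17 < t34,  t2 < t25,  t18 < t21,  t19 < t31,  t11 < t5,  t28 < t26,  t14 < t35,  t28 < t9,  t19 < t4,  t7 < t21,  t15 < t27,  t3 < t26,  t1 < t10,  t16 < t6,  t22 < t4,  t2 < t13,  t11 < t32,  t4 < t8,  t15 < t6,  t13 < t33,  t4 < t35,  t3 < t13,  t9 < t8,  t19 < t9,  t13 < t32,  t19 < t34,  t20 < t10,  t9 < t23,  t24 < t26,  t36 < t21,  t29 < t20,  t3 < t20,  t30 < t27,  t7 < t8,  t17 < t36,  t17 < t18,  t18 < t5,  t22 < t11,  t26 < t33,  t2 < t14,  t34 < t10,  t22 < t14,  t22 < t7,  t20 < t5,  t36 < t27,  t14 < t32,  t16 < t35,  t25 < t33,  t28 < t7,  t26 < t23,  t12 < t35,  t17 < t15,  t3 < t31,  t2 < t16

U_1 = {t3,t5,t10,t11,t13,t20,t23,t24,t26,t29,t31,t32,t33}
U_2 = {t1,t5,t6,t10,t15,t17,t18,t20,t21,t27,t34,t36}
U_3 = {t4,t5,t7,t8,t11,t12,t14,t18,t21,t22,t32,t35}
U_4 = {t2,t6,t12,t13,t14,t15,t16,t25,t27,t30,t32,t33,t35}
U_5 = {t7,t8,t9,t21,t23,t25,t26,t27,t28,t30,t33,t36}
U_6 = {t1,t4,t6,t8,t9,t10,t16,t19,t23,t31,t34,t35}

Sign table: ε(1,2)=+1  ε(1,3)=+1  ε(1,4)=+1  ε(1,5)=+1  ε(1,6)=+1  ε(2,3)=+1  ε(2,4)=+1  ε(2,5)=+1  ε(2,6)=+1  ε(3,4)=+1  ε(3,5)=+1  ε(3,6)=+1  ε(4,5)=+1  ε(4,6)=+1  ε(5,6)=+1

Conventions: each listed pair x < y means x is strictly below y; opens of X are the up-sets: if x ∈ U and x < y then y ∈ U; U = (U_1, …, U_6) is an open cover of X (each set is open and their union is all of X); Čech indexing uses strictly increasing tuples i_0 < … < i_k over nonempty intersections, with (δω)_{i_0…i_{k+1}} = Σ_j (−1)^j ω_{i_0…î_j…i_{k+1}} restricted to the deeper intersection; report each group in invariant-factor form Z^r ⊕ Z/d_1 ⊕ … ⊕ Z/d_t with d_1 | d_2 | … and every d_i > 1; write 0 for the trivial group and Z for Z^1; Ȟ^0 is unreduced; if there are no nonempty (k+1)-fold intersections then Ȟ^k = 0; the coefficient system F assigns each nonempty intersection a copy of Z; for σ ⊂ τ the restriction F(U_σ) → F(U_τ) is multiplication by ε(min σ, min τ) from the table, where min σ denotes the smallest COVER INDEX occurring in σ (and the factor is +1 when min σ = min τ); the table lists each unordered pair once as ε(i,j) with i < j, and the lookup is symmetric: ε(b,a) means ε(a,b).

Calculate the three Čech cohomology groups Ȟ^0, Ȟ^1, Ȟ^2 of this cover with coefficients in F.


Ȟ^0 ≅ Z, Ȟ^1 ≅ 0, Ȟ^2 ≅ Z/2

nerve of the cover:
  U12={t5,t10,t20} U13={t5,t11,t32} U14={t13,t32,t33} U15={t23,t26,t33} U16={t10,t23,t31} U23={t5,t18,t21} U24={t6,t15,t27} U25={t21,t27,t36} U26={t1,t6,t10,t34} U34={t12,t14,t32,t35} U35={t7,t8,t21} U36={t4,t8,t35} U45={t25,t27,t30,t33} U46={t6,t16,t35} U56={t8,t9,t23}
  U123={t5} U126={t10} U134={t32} U145={t33} U156={t23} U235={t21} U245={t27} U246={t6} U346={t35} U356={t8}
C dims 6,15,10; δ0: rk 5, SNF 1^5; δ1: rk 10, SNF 1^9·2
Ȟ^0 = (6 − 5) − 0 = 1, so Ȟ^0 ≅ Z
Ȟ^1 = (15 − 10) − 5 = 0, so Ȟ^1 ≅ 0
Ȟ^2 = (10 − 0) − 10 = 0 plus torsion [2], so Ȟ^2 ≅ Z/2


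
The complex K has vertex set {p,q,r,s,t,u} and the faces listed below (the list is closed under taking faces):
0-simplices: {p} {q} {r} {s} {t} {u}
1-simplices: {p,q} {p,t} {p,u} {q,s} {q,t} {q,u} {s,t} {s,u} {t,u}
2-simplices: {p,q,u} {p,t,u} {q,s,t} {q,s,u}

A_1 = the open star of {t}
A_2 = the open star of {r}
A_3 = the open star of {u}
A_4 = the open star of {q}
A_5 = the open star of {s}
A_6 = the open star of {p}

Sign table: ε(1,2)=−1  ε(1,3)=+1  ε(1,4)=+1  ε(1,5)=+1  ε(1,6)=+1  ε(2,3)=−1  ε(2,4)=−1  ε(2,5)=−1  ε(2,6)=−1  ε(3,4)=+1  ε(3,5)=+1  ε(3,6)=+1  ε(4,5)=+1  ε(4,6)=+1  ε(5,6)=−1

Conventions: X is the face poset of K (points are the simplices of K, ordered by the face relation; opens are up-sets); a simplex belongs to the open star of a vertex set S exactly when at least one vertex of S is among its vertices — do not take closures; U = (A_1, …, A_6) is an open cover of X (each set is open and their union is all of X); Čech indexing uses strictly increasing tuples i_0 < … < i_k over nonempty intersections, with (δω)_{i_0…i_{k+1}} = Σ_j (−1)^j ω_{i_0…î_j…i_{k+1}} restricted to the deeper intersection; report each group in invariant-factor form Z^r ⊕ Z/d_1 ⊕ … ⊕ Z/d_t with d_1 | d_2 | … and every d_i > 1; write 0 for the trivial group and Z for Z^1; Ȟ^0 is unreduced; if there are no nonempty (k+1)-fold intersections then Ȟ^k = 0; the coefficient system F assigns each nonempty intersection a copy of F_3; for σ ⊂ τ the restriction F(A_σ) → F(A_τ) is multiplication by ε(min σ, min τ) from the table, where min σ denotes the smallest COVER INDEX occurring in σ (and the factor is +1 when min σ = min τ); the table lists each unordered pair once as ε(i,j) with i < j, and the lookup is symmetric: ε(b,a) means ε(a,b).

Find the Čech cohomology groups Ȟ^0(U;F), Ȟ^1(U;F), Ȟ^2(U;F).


nonempty overlaps:
  A1={{t},{p,t},{q,t},{s,t},{t,u},{p,t,u},{q,s,t}} A2={{r}} A3={{u},{p,u},{q,u},{s,u},{t,u},{p,q,u},{p,t,u},{q,s,u}} A4={{q},{p,q},{q,s},{q,t},{q,u},{p,q,u},{q,s,t},{q,s,u}} A5={{s},{q,s},{s,t},{s,u},{q,s,t},{q,s,u}} A6={{p},{p,q},{p,t},{p,u},{p,q,u},{p,t,u}}
  A13={{t,u},{p,t,u}} A14={{q,t},{q,s,t}} A15={{s,t},{q,s,t}} A16={{p,t},{p,t,u}} A34={{q,u},{p,q,u},{q,s,u}} A35={{s,u},{q,s,u}} A36={{p,u},{p,q,u},{p,t,u}} A45={{q,s},{q,s,t},{q,s,u}} A46={{p,q},{p,q,u}}
  A136={{p,t,u}} A145={{q,s,t}} A345={{q,s,u}} A346={{p,q,u}}
C dims 6,9,4; δ0: rk_F3 4; δ1: rk_F3 4
degree 0: 6−4−0 = 2 → Ȟ^0 ≅ Z/3 ⊕ Z/3
degree 1: 9−4−4 = 1 → Ȟ^1 ≅ Z/3
degree 2: 4−0−4 = 0 → Ȟ^2 ≅ 0

Ȟ^0 ≅ Z/3 ⊕ Z/3, Ȟ^1 ≅ Z/3 and Ȟ^2 ≅ 0
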